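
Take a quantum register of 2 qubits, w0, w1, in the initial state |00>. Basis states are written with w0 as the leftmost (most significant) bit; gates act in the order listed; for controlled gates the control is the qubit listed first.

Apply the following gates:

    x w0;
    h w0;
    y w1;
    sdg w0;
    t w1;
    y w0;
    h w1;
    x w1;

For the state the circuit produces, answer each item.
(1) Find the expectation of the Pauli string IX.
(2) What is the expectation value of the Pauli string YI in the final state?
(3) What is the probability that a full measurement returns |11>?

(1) The observable IX averages to -1.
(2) In the final state, YI has expectation 1.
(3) The probability of measuring |11> is 1/4.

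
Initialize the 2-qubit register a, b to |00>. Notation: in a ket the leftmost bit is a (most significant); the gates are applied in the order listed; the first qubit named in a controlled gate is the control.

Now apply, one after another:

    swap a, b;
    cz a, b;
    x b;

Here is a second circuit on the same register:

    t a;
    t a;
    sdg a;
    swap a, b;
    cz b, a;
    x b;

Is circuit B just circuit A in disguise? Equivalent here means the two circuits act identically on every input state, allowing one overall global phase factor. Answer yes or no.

Yes: on every input state the two circuits agree up to one overall phase factor.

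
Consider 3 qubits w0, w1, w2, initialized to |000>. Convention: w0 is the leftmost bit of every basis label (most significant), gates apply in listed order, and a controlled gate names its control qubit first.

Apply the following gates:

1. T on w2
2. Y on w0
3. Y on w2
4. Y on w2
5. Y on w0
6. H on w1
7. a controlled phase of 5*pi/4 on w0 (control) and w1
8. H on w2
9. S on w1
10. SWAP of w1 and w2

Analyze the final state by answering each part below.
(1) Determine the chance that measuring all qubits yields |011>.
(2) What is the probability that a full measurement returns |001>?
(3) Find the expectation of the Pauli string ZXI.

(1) The probability of measuring |011> is 1/4. Key observation: steps 2-5 multiply out to the identity, so the circuit reduces to the remaining gates.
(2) A full measurement returns |001> with probability 1/4.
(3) The expectation value of ZXI is 1.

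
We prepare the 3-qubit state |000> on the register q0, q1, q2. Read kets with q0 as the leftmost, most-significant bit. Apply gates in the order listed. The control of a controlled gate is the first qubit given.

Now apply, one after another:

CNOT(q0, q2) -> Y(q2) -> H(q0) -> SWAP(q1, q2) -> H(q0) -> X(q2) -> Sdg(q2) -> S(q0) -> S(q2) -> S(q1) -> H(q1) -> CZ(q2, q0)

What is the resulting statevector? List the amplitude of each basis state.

After the circuit, the state carries amplitude -sqrt(2)/2 on |001>, sqrt(2)/2 on |011>, and 0 on every other basis state.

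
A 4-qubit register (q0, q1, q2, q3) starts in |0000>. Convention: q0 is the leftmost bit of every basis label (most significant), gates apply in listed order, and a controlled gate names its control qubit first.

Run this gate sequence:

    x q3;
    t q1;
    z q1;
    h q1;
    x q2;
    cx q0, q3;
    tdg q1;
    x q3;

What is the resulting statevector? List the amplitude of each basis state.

The final amplitudes are sqrt(2)/2 on |0010>, -sqrt(2)*exp(3*I*pi/4)/2 on |0110>, and 0 on every other basis state.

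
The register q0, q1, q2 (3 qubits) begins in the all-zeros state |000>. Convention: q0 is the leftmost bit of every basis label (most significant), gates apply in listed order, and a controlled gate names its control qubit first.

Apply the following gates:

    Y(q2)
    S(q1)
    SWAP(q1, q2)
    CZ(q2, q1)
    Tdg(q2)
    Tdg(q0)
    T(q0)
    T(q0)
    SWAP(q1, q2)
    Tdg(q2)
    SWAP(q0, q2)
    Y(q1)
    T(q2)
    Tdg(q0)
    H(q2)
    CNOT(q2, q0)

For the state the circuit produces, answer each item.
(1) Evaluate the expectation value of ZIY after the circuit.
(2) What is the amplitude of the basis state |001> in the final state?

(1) In the final state, ZIY has expectation 0.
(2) The final state's coefficient on |001> equals 0.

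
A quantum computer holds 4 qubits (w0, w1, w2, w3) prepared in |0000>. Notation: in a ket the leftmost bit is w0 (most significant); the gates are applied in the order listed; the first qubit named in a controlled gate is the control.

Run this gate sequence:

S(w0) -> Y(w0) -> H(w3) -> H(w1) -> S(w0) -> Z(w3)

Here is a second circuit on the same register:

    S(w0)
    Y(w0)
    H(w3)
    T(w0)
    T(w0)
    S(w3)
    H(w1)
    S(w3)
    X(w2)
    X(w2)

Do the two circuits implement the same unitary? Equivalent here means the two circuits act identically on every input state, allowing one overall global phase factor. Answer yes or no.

Yes, they are equivalent — the unitaries differ by at most a global phase.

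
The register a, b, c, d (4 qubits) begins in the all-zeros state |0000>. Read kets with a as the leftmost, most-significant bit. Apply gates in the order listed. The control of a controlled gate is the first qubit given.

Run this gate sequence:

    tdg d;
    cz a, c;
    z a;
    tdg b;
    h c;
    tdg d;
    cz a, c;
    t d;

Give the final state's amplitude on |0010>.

The amplitude on |0010> is sqrt(2)/2.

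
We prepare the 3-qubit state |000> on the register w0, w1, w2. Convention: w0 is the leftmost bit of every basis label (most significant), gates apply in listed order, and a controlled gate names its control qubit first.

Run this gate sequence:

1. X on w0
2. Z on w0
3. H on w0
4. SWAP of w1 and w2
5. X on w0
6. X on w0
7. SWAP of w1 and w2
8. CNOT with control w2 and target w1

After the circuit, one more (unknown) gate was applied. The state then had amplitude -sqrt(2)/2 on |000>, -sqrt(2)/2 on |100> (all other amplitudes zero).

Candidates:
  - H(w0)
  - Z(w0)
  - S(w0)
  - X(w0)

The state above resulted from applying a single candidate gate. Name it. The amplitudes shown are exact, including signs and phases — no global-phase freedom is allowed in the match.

The unique candidate consistent with the amplitudes is Z(w0). Key observation: the block from step 4 through step 7 cancels to the identity and can be dropped.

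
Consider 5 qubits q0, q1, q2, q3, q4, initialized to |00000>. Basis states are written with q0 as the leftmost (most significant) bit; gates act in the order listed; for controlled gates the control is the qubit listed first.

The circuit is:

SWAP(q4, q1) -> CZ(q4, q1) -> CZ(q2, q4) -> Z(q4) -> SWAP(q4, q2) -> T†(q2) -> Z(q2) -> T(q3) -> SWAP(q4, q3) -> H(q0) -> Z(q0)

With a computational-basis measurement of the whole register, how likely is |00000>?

Outcome |00000> occurs with probability 1/2.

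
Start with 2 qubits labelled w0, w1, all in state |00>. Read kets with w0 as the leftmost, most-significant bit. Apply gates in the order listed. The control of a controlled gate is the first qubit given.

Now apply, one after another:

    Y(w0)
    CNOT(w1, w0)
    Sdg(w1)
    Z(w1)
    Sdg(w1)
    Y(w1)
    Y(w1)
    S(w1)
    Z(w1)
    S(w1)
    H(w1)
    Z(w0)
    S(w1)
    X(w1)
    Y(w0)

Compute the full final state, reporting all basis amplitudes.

After the circuit, the state carries amplitude -sqrt(2)*I/2 on |00>, -sqrt(2)/2 on |01>, 0 on |10>, 0 on |11>.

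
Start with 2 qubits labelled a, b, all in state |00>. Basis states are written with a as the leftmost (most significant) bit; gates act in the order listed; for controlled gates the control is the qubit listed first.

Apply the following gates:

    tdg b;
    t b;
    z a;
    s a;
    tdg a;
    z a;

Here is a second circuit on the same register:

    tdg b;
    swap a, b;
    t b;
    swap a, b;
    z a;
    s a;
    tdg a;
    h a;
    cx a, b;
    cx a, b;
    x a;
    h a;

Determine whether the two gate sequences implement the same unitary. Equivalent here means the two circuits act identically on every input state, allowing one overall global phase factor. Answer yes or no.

No: there is an input state on which the two circuits produce genuinely different outputs (not merely differing by a phase).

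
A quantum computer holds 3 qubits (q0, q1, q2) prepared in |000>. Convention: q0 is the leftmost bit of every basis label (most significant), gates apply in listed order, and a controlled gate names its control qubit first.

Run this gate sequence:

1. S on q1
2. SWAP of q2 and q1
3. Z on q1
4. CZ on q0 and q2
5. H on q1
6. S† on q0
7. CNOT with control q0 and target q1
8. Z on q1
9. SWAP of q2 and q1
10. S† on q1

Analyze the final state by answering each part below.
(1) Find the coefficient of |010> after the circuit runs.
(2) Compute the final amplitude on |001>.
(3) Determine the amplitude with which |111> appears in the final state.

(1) The final state's coefficient on |010> equals 0.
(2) The final state's coefficient on |001> equals -sqrt(2)/2.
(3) |111> carries amplitude 0 in the final state.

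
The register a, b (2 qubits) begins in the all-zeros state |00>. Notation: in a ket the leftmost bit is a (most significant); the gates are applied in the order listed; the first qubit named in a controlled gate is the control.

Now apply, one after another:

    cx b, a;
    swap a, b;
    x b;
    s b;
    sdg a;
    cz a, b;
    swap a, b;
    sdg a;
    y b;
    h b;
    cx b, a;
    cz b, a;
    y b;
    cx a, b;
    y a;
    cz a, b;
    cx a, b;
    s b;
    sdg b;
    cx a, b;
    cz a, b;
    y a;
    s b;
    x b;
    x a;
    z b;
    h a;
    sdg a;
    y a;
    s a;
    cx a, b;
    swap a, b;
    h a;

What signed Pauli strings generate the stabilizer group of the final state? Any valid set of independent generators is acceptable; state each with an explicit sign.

The final state is stabilized by the group generated by +XI, -IZ; other independent generating sets are equally valid. Key observation: gates 15-22 undo each other exactly, leaving only the rest of the circuit to track.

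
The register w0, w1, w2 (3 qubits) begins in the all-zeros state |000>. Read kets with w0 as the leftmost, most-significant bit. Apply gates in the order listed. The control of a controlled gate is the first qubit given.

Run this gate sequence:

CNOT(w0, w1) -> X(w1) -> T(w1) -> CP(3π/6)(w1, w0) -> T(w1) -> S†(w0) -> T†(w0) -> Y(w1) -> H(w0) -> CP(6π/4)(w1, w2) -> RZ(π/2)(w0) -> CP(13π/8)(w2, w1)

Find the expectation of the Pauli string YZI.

The expectation value of YZI is 1.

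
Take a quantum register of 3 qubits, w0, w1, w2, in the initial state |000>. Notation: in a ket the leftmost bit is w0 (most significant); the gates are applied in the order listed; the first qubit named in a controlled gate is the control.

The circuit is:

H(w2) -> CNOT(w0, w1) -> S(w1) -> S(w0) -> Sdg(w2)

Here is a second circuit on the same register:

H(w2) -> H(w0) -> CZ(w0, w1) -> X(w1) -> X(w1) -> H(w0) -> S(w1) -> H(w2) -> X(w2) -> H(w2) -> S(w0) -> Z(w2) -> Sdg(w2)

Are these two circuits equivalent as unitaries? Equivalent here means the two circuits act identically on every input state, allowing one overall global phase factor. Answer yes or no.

No: there is an input state on which the two circuits produce genuinely different outputs (not merely differing by a phase).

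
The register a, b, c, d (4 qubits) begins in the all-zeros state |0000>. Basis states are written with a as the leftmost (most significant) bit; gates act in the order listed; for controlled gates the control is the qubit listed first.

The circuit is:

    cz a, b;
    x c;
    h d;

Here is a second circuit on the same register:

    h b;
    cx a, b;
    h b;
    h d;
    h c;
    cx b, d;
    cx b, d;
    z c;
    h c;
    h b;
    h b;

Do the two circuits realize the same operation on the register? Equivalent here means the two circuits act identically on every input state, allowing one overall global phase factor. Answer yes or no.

Yes: on every input state the two circuits agree up to one overall phase factor.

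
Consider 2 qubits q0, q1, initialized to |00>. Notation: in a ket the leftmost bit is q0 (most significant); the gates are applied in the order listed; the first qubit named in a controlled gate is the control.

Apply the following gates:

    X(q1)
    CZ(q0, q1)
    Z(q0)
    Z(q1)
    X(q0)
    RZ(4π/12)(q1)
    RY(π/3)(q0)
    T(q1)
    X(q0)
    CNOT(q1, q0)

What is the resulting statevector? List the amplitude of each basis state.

The resulting statevector has amplitude 0 on |00>, exp(5*I*pi/12)/2 on |01>, 0 on |10>, -sqrt(3)*exp(5*I*pi/12)/2 on |11>.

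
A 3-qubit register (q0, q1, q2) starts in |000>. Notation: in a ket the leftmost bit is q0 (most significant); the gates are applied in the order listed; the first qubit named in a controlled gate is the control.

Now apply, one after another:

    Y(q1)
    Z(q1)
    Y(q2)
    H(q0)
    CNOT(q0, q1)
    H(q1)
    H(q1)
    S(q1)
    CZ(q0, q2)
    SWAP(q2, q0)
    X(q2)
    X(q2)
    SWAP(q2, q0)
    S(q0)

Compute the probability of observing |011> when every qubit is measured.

The probability of measuring |011> is 1/2. Key observation: gates 10-13 undo each other exactly, leaving only the rest of the circuit to track.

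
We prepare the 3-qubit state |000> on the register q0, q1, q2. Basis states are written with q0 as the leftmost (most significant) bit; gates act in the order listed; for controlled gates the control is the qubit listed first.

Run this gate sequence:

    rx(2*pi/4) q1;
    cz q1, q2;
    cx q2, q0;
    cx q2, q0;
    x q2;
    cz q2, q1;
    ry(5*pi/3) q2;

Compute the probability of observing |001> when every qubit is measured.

Outcome |001> occurs with probability 3/8.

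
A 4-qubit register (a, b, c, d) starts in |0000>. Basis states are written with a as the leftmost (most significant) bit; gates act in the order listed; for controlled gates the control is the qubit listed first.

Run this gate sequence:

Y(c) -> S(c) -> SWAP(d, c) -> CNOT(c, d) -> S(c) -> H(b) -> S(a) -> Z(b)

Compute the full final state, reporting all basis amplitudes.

The resulting statevector has amplitude -sqrt(2)/2 on |0001>, sqrt(2)/2 on |0101>, and 0 on every other basis state.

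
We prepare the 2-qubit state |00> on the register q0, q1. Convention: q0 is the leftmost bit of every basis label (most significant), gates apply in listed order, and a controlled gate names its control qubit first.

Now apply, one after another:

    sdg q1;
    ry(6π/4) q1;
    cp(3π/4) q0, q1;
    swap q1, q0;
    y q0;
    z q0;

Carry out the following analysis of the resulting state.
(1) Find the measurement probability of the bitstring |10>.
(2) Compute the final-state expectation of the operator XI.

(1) A full measurement returns |10> with probability 1/2.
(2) The expectation value of XI is -1.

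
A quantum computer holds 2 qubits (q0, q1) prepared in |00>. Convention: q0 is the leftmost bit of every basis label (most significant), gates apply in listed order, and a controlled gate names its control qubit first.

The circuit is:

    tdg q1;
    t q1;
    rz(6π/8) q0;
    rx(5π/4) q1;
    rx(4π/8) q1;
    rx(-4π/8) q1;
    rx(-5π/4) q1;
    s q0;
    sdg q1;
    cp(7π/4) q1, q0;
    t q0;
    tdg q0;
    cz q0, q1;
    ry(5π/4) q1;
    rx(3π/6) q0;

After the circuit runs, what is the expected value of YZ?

The observable YZ averages to sqrt(2)/2. Key observation: gates 4-7 undo each other exactly, leaving only the rest of the circuit to track.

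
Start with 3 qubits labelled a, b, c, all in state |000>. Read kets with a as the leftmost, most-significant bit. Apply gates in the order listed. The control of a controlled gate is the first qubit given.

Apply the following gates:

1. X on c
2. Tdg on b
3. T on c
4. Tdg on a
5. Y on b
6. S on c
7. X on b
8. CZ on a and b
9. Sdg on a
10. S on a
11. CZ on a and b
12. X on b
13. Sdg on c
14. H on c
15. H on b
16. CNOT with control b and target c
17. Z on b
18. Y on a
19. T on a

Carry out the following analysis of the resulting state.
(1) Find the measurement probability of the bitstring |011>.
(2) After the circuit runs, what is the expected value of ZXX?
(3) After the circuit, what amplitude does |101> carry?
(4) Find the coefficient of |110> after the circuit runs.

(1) Outcome |011> occurs with probability 0. Key observation: gates 6-13 undo each other exactly, leaving only the rest of the circuit to track.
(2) In the final state, ZXX has expectation -1.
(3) The final state's coefficient on |101> equals I/2.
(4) The final state's coefficient on |110> equals I/2.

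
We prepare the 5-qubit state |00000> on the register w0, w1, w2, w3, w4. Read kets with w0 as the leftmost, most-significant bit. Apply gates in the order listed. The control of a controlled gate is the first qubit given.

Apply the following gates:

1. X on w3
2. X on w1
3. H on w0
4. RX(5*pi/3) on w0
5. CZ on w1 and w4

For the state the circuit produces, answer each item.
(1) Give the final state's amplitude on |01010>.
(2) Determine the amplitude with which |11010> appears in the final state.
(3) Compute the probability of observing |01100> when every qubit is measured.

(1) The final state's coefficient on |01010> equals -sqrt(6)/4 - sqrt(2)*I/4.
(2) |11010> carries amplitude -sqrt(6)/4 - sqrt(2)*I/4 in the final state.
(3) Outcome |01100> occurs with probability 0.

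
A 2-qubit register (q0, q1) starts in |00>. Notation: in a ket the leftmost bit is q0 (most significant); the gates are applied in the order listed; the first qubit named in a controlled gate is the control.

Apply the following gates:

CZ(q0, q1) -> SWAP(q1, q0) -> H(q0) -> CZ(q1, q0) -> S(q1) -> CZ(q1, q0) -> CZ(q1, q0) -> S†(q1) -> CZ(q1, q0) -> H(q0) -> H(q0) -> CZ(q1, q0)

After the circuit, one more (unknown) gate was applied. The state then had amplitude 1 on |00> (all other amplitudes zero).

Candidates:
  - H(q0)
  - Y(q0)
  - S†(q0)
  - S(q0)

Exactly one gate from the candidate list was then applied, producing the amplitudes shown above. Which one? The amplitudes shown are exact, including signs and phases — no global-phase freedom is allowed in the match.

The unique candidate consistent with the amplitudes is H(q0). Key observation: the block from step 3 through step 10 cancels to the identity and can be dropped.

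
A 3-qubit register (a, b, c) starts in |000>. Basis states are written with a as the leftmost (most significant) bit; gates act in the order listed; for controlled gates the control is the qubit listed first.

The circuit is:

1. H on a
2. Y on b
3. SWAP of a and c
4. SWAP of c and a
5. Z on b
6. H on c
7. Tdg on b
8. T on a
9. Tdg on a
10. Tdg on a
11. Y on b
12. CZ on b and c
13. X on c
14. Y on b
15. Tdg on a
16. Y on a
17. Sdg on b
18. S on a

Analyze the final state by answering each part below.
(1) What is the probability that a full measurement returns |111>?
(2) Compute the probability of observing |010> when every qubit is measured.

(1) A full measurement returns |111> with probability 1/4.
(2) Outcome |010> occurs with probability 1/4.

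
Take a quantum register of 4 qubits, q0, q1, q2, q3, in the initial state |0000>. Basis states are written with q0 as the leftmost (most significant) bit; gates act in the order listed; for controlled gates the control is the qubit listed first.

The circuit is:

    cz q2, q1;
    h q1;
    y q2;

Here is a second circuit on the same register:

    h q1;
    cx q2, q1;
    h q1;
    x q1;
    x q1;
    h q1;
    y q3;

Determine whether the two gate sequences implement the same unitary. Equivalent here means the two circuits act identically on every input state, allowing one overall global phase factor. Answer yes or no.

No — the two circuits implement different unitaries, even allowing a global phase.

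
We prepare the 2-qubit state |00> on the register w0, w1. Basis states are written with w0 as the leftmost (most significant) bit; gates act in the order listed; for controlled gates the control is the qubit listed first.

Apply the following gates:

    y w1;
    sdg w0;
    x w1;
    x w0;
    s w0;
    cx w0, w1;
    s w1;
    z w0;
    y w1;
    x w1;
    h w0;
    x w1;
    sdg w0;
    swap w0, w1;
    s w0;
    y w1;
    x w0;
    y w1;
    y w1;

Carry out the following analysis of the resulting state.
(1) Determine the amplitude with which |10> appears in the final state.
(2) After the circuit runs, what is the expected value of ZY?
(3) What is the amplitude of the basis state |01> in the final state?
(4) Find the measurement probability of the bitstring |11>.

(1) The final state's coefficient on |10> equals sqrt(2)/2.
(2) In the final state, ZY has expectation -1.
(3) The amplitude on |01> is 0.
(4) Outcome |11> occurs with probability 1/2.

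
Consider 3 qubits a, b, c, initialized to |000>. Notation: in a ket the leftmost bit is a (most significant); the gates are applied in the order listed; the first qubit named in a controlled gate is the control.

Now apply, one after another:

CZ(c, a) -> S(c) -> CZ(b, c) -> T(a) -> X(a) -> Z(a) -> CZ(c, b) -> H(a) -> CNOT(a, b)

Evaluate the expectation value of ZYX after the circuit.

The expectation value of ZYX is 0.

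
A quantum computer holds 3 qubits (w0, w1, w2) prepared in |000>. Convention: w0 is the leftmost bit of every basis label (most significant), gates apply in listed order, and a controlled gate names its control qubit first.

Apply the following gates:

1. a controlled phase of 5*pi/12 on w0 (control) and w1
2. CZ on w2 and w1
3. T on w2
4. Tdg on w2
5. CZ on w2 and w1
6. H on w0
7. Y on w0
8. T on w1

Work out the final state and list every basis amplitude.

After the circuit, the state carries amplitude -sqrt(2)*I/2 on |000>, sqrt(2)*I/2 on |100>, and 0 on every other basis state.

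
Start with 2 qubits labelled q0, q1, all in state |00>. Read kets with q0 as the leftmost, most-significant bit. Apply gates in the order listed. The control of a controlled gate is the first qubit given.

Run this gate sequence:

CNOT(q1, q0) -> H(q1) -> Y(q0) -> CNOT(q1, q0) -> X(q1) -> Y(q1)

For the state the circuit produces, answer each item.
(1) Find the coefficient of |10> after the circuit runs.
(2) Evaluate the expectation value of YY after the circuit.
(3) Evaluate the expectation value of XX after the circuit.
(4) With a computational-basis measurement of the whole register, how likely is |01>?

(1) The final state's coefficient on |10> equals sqrt(2)/2.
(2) The observable YY averages to -1.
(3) The observable XX averages to -1.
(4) A full measurement returns |01> with probability 1/2.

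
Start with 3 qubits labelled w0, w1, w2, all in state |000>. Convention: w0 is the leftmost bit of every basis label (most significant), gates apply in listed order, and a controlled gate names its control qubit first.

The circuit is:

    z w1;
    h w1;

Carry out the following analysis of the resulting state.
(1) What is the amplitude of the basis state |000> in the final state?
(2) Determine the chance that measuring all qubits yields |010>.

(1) The amplitude on |000> is sqrt(2)/2.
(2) The probability of measuring |010> is 1/2.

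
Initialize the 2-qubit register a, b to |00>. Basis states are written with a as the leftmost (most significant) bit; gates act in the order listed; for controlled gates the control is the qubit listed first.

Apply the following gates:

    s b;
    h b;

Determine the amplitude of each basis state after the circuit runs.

After the circuit, the state carries amplitude sqrt(2)/2 on |00>, sqrt(2)/2 on |01>, 0 on |10>, 0 on |11>.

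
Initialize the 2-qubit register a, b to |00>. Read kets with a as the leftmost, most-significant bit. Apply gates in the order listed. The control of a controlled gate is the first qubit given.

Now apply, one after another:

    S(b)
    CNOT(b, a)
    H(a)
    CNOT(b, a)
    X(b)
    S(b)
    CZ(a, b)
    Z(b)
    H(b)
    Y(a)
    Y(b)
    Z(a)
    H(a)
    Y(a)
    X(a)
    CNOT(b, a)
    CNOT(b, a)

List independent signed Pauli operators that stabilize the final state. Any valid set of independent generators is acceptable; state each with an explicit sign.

The stabilizer group can be generated by +IX, -ZI, among other valid generating sets.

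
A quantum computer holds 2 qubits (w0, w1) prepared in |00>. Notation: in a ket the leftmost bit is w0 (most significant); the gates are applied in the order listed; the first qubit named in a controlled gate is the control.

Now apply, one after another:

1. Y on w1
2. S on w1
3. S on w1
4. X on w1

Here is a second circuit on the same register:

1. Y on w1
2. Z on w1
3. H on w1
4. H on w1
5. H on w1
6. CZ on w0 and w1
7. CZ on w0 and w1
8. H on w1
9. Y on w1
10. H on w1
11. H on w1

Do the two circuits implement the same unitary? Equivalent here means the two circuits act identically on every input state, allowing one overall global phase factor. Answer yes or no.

No: there is an input state on which the two circuits produce genuinely different outputs (not merely differing by a phase).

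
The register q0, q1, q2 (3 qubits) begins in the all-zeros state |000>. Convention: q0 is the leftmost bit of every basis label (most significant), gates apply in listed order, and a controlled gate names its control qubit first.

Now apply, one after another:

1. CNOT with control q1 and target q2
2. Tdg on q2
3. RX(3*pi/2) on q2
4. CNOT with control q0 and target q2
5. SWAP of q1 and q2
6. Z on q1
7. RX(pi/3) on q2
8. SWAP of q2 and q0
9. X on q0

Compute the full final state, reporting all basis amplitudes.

After the circuit, the state carries amplitude sqrt(2)*I/4 on |000>, 0 on |001>, sqrt(2)/4 on |010>, 0 on |011>, -sqrt(6)/4 on |100>, 0 on |101>, sqrt(6)*I/4 on |110>, 0 on |111>.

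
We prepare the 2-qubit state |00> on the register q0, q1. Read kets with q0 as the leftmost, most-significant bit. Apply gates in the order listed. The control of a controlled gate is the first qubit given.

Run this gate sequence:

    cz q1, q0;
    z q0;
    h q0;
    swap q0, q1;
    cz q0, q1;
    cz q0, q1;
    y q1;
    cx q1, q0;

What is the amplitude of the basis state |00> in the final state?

The final state's coefficient on |00> equals -sqrt(2)*I/2.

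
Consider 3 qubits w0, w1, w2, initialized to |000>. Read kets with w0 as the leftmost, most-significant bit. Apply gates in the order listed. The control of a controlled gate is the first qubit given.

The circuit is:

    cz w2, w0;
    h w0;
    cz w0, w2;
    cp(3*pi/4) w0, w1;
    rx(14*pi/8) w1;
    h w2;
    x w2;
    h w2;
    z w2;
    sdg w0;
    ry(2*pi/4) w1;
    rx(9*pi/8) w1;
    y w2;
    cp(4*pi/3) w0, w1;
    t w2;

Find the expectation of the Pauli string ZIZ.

The expectation value of ZIZ is 0. Key observation: the block from step 6 through step 9 cancels to the identity and can be dropped.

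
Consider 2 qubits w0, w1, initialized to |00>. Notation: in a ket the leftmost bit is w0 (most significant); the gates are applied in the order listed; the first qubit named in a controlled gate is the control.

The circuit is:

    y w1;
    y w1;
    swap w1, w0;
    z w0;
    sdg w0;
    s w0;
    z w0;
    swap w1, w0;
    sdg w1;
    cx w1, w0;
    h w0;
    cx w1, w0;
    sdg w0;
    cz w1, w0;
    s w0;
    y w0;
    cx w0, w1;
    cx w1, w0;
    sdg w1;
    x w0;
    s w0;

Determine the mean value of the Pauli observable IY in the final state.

The expectation value of IY is 1.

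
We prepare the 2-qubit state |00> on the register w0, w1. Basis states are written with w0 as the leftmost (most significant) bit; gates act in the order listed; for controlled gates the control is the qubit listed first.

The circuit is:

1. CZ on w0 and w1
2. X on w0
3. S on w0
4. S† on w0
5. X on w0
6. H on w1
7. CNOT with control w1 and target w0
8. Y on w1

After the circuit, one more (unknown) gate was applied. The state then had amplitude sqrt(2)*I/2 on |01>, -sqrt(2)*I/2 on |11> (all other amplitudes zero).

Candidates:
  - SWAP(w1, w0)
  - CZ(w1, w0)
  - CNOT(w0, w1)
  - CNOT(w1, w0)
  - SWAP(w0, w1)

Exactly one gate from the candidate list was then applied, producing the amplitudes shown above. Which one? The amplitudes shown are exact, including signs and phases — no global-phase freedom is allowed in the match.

The unique candidate consistent with the amplitudes is CNOT(w0, w1). Key observation: steps 2-5 multiply out to the identity, so the circuit reduces to the remaining gates.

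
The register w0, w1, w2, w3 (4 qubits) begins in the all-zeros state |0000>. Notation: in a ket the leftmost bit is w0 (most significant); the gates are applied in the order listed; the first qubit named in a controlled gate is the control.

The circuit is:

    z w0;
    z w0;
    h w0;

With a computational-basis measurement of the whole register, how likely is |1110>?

The probability of measuring |1110> is 0.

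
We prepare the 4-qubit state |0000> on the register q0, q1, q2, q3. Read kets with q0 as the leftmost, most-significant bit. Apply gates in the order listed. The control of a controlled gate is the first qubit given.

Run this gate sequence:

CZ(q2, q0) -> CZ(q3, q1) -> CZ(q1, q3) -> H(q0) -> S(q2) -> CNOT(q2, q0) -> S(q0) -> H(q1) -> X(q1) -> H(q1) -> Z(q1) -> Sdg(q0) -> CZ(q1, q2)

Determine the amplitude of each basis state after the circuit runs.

After the circuit, the state carries amplitude sqrt(2)/2 on |0000>, sqrt(2)/2 on |1000>, and 0 on every other basis state. Key observation: gates 8-11 undo each other exactly, leaving only the rest of the circuit to track.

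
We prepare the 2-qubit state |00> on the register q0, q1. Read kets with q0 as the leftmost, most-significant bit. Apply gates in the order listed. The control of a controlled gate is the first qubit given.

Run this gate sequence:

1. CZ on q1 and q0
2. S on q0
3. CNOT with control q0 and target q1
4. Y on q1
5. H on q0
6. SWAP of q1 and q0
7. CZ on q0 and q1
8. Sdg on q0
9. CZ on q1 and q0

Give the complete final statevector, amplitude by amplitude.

The resulting statevector has amplitude 0 on |00>, 0 on |01>, sqrt(2)/2 on |10>, sqrt(2)/2 on |11>.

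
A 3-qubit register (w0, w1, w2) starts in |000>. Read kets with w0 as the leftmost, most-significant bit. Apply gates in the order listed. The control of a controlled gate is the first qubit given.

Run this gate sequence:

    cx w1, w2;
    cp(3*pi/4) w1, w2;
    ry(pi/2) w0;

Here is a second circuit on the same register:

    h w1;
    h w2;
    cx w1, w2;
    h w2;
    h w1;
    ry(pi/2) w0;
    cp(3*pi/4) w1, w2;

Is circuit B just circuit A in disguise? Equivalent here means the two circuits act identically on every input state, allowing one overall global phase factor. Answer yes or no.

No — the two circuits implement different unitaries, even allowing a global phase.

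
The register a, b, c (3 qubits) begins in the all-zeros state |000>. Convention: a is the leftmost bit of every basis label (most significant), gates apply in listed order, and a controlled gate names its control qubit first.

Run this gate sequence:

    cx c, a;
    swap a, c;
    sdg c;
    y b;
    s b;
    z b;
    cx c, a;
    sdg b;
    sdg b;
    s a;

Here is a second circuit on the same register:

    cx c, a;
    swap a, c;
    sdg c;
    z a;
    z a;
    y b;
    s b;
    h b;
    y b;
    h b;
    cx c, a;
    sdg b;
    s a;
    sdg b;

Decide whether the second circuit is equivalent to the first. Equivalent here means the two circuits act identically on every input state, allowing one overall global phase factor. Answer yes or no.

No — the two circuits implement different unitaries, even allowing a global phase.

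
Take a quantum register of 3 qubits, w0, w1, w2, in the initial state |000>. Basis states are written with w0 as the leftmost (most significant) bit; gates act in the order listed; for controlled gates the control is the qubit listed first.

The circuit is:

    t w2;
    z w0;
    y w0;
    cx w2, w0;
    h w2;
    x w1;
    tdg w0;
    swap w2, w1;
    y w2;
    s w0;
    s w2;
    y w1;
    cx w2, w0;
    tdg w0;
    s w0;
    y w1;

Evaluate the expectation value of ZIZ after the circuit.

The expectation value of ZIZ is -1.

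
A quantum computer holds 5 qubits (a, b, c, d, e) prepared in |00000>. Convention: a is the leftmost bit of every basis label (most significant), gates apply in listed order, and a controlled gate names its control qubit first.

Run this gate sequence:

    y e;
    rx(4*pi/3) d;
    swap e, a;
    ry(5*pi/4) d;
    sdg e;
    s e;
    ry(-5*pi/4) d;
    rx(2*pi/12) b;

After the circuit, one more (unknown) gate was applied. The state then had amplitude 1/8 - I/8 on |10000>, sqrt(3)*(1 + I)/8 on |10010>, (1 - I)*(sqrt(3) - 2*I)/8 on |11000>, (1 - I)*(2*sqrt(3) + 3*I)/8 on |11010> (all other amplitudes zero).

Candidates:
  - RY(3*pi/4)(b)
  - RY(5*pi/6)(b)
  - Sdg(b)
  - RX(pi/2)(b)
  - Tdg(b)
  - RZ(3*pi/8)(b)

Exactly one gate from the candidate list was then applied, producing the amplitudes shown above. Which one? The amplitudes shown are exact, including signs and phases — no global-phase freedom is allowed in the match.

The applied gate was RY(5*pi/6)(b).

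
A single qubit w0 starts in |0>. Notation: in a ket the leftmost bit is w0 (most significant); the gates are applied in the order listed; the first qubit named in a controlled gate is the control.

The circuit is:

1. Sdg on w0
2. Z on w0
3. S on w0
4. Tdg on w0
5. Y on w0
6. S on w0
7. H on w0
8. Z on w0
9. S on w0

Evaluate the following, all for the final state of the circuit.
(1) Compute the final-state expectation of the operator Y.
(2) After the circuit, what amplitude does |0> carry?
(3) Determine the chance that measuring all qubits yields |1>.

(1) The expectation value of Y is 1.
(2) The final state's coefficient on |0> equals -sqrt(2)/2.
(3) Outcome |1> occurs with probability 1/2.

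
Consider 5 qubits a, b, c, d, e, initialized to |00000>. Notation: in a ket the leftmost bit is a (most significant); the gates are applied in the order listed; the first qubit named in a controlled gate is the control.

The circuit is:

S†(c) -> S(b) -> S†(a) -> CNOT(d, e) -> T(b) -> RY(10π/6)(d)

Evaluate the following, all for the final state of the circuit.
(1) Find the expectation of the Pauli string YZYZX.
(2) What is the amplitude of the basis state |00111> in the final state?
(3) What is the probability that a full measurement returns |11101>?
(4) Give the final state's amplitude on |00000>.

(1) The expectation value of YZYZX is 0.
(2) |00111> carries amplitude 0 in the final state.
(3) The probability of measuring |11101> is 0.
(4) |00000> carries amplitude -sqrt(3)/2 in the final state.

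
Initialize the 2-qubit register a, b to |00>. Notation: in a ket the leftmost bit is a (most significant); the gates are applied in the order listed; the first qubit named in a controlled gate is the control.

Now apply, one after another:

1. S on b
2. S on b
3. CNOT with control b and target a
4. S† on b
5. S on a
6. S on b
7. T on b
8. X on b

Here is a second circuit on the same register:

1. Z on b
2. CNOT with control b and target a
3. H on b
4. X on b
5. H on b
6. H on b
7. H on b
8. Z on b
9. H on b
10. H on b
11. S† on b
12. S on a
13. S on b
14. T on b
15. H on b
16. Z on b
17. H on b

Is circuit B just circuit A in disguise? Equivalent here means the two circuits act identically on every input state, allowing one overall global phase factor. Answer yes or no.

Yes — the two circuits implement the same unitary up to a global phase.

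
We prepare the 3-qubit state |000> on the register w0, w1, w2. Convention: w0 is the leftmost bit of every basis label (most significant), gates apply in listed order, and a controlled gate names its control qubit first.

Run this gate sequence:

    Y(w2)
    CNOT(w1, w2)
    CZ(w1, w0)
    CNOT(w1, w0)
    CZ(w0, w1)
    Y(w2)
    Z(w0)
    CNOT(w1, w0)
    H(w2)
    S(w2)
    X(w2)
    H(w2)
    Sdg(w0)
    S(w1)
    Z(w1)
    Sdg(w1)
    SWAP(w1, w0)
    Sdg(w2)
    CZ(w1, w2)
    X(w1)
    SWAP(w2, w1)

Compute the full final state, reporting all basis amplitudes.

The final amplitudes are 1/2 + I/2 on |001>, 1/2 + I/2 on |011>, and 0 on every other basis state.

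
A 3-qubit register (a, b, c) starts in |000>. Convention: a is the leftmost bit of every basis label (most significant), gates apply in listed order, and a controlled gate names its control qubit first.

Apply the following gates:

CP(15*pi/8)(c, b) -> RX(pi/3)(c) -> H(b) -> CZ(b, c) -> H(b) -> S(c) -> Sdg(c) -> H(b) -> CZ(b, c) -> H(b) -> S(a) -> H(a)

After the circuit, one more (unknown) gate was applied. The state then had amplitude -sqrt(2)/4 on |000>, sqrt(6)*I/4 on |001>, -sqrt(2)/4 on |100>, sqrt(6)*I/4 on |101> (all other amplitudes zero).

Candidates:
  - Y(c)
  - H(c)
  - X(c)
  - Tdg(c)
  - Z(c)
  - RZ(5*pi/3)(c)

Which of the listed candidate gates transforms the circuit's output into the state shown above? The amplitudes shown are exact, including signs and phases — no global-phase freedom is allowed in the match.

The unique candidate consistent with the amplitudes is Y(c). Key observation: the block from step 3 through step 10 cancels to the identity and can be dropped.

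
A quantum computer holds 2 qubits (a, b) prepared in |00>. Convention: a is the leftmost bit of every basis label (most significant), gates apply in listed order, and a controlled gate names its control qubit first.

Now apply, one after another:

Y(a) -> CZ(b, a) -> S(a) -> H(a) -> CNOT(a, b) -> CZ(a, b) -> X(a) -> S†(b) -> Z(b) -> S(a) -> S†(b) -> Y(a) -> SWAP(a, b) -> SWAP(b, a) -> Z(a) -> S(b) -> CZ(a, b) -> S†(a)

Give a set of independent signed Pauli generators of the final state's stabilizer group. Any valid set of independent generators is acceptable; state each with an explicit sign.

One valid set of independent stabilizer generators is +XY, +ZZ (any independent generating set of the same group is equally correct).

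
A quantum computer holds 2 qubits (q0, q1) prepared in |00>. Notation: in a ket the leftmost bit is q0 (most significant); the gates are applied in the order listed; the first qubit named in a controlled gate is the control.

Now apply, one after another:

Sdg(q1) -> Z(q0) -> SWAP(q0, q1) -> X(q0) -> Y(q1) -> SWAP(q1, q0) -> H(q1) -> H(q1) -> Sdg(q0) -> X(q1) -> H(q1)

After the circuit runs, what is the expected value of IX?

The observable IX averages to 1.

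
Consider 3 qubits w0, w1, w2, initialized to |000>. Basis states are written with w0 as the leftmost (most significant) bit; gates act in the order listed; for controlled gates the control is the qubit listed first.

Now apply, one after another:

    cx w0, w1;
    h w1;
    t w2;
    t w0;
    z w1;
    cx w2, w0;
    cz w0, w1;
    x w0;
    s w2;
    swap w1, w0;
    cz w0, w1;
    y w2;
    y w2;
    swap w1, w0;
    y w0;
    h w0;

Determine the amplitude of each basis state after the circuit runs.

After the circuit, the state carries amplitude -I/2 on |000>, 0 on |001>, -I/2 on |010>, 0 on |011>, -I/2 on |100>, 0 on |101>, -I/2 on |110>, 0 on |111>.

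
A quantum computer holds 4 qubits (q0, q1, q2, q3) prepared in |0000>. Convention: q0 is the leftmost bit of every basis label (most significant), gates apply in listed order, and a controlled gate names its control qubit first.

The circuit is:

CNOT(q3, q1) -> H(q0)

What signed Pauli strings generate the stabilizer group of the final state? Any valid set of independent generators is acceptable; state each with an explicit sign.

The final state is stabilized by the group generated by +XIII, +IZII, +IIZI, +IIIZ; other independent generating sets are equally valid.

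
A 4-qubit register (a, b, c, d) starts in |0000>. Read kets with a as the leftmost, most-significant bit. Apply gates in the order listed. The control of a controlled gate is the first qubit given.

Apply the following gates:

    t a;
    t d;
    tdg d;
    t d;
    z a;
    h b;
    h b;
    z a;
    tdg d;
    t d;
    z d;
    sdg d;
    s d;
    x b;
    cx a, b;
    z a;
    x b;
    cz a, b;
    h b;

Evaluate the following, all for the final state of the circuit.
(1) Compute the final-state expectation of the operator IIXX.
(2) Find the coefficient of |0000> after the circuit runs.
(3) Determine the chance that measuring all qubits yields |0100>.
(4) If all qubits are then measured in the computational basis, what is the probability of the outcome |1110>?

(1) The observable IIXX averages to 0. Key observation: steps 4-9 multiply out to the identity, so the circuit reduces to the remaining gates.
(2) The amplitude on |0000> is sqrt(2)/2.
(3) Outcome |0100> occurs with probability 1/2.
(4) A full measurement returns |1110> with probability 0.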